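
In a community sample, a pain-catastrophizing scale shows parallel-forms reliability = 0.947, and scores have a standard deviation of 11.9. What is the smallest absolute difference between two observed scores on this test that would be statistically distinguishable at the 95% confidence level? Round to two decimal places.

7.59

SEM = 11.900 × √(1 − 0.947) = 11.900 × √0.053 ≈ 11.900 × 0.230 ≈ 2.740
SE_diff = SEM × √2 ≈ 2.740 × 1.414 ≈ 3.874
Smallest detectable difference = 1.96×3.874 ≈ 7.594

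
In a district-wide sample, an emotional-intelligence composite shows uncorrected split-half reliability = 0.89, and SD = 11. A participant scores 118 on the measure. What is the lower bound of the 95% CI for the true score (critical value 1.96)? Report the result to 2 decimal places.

Full-length reliability (Spearman-Brown) = 2(0.89)/(1+0.89) ≈ 0.9418
SEM = 11.0000·√(1 − 0.9418) ≈ 2.6537
Half-width = 1.96·2.6537 ≈ 5.2013
Lower limit = 118 − 5.2013 ≈ 112.7987

112.80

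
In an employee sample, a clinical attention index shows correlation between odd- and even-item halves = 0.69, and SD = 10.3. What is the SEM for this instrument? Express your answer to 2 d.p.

r_full = 2·0.69 / (1 + 0.69) ≃ 0.8166
SEM = 10.3000 · √(1 − 0.8166) = 10.3000 · √0.1834 ≃ 10.3000 · 0.4283 ≃ 4.4114

4.41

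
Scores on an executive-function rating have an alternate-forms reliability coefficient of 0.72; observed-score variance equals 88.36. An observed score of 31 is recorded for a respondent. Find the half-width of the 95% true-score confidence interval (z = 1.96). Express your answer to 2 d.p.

9.75

SD = √88.36 = 9.4000
SEM = 9.4000 · √(1 − 0.7200) = 9.4000 · √0.2800 ≃ 9.4000 · 0.5292 ≃ 4.9740
1.96 · SEM ≃ 9.7491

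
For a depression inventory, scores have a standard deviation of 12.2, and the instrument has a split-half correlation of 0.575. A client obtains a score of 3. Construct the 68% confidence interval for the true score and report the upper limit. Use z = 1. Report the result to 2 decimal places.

9.34

r_full = 2·0.575 / (1 + 0.575) ≈ 0.7302
The standard error of measurement is 12.2000*√(1 − 0.7302) ≈ 12.2000*0.5195 ≈ 6.3374.
1 * SEM ≈ 6.3374
Upper limit = 3 + 6.3374 ≈ 9.3374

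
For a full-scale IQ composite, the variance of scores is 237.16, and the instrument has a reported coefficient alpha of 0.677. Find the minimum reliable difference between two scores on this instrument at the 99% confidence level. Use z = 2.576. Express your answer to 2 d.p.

31.88

σ = 237.16^(1/2) = 15.4000
SEM = 15.4000 * √(1 − 0.6770) = 15.4000 * √0.3230 ≈ 15.4000 * 0.5683 ≈ 8.7523
SE_diff = SEM * √2 ≈ 8.7523 * 1.4142 ≈ 12.3776
Smallest detectable difference = 2.576*12.3776 ≈ 31.8847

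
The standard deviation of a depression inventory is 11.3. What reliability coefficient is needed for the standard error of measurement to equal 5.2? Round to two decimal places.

r = 1 − (SEM / SD)² = 1 − (5.200 / 11.3)² ≈ 1 − 0.212 ≈ 0.788

0.79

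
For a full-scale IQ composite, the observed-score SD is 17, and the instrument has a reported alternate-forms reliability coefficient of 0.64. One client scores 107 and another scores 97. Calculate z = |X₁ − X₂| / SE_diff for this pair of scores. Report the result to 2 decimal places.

0.69

The standard error of measurement is 17.000*√(1 − 0.640) ≈ 17.000*0.600 ≈ 10.200.
SE_diff = √2 * SEM ≈ 14.425
z = 10 / 14.425 ≈ 0.693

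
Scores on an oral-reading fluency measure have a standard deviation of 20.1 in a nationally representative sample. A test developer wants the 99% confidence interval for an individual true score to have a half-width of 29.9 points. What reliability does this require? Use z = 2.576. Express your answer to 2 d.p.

Required SEM = 29.9 / 2.576 ≈ 11.60714
Required reliability = 1 − (SEM/SD)² = 1 − 0.33347 ≈ 0.66653

0.67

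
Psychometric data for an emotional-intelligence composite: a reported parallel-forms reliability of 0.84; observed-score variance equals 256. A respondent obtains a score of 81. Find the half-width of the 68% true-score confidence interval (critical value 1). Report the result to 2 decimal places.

6.40

σ = 256^(1/2) = 16.0000
SEM = 16.0000×√(1 − 0.8400) ≈ 6.4000
Half-width = 1×6.4000 ≈ 6.4000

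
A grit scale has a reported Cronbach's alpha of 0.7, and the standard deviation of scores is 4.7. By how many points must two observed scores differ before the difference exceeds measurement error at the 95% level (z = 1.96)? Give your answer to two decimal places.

7.14

SEM = 4.7000 × √(1 − 0.7000) = 4.7000 × √0.3000 ≈ 4.7000 × 0.5477 ≈ 2.5743
SE_diff = √2 × SEM ≈ 3.6406
Minimum reliable difference = 1.96 × SE_diff ≈ 1.96 × 3.6406 ≈ 7.1356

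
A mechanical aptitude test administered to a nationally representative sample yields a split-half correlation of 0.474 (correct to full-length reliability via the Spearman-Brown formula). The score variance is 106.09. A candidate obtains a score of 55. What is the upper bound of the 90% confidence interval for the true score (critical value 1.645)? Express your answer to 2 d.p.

SD = √106.09 ≈ 10.3000
Spearman-Brown: r = 2(0.474) / (1 + 0.474) = 0.9480 / 1.4740 ≈ 0.6431
SEM = 10.3000 × √(1 − 0.6431) = 10.3000 × √0.3569 ≈ 10.3000 × 0.5974 ≈ 6.1529
1.645 × SEM ≈ 10.1216
Upper limit = 55 + 10.1216 ≈ 65.1216

65.12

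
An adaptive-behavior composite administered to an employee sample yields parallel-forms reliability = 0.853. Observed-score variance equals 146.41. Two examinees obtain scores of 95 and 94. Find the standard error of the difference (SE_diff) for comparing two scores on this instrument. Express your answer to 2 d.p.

6.56

σ = 146.41^(1/2) = 12.10000
SEM = 12.10000×√(1 − 0.85300) ≈ 4.63921
SE_diff = SEM × √2 ≈ 4.63921 × 1.41421 ≈ 6.56083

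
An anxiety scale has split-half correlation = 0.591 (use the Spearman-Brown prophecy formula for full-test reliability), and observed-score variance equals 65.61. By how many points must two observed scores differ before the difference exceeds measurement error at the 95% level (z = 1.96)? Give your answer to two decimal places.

11.38

SD = √65.61 ≈ 8.100
r_full = 2·0.591 / (1 + 0.591) ≈ 0.743
SEM = 8.100 × √(1 − 0.743) = 8.100 × √0.257 ≈ 8.100 × 0.507 ≈ 4.107
Standard error of the difference = 4.107·√2 ≈ 5.808
Minimum reliable difference = 1.96 × SE_diff ≈ 1.96 × 5.808 ≈ 11.384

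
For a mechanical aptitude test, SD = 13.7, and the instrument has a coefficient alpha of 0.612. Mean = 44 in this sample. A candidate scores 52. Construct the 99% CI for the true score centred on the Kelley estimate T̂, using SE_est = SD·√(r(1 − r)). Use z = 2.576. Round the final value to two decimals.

T̂ = r·X + (1 − r)·M = 0.612·52 + 0.388·44 = 31.824 + 17.072 ≈ 48.896
SE_est = SD · √(r(1 − r)) = 13.700 · √0.237 ≈ 13.700 · 0.487 ≈ 6.676
99% CI: 48.896 ± 17.197 ≈ (31.699, 66.093)

[31.70, 66.09]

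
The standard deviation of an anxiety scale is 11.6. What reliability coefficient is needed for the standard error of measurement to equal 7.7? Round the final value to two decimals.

0.56

r = 1 − (7.7000/11.6)² ≃ 1 − 0.4406 ≃ 0.5594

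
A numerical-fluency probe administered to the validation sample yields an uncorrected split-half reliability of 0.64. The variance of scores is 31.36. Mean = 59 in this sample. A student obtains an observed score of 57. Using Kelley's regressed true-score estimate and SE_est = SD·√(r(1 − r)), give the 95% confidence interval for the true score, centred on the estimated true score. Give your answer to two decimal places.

σ = 31.36^(1/2) = 5.600
Spearman-Brown: r = 2(0.64) / (1 + 0.64) = 1.280 / 1.640 ≈ 0.780
T̂ = r·X + (1 − r)·M = 0.780·57 + 0.220·59 ≈ 44.488 + 12.951 ≈ 57.439
SE_est = 5.600·√[r(1 − r)] ≈ 2.318
95% CI: 57.439 ± 4.543 ≈ (52.896, 61.982)

[52.90, 61.98]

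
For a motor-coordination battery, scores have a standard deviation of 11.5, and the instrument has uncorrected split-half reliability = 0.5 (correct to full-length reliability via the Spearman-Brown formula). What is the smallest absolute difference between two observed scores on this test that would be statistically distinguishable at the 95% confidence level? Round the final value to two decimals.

Full-length reliability (Spearman-Brown) = 2(0.5)/(1+0.5) ≈ 0.667
SEM = 11.500·√(1 − 0.667) ≈ 6.640
SE_diff = √2 · SEM ≈ 9.390
Minimum reliable difference = 1.96 · SE_diff ≈ 1.96 · 9.390 ≈ 18.404

18.40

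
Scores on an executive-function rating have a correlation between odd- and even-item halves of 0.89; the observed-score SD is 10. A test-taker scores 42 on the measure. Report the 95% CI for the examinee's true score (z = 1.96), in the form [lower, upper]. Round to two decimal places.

r_full = 2·0.89 / (1 + 0.89) ≈ 0.9418
SEM = 10.0000 × √(1 − 0.9418) = 10.0000 × √0.0582 ≈ 10.0000 × 0.2412 ≈ 2.4125
1.96 × SEM ≈ 4.7285
95% CI: 42 ± 4.7285 = [37.2715, 46.7285]

[37.27, 46.73]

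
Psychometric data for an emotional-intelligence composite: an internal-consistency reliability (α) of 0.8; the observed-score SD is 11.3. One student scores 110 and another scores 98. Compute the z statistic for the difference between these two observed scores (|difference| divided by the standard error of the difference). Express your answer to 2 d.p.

SEM = 11.30000 × √(1 − 0.80000) = 11.30000 × √0.20000 ≈ 11.30000 × 0.44721 ≈ 5.05351
SE_diff = √2 × SEM ≈ 7.14675
z = 12 / 7.14675 ≈ 1.67909

1.68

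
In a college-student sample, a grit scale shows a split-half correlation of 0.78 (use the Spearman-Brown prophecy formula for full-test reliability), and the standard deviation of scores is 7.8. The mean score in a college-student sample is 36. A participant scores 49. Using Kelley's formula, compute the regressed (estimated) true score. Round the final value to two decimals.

Full-length reliability (Spearman-Brown) = 2(0.78)/(1+0.78) ≈ 0.876
T̂ = 0.876(49) + 0.124(36) ≈ 47.393

47.39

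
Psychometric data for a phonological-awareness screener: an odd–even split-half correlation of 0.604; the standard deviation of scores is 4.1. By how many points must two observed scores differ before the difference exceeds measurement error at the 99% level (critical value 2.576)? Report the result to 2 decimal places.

7.42

r_full = 2·0.604 / (1 + 0.604) ≈ 0.75312
SEM = 4.10000 × √(1 − 0.75312) = 4.10000 × √0.24688 ≈ 4.10000 × 0.49687 ≈ 2.03718
Standard error of the difference = 2.03718·√2 ≈ 2.88101
Smallest detectable difference = 2.576×2.88101 ≈ 7.42147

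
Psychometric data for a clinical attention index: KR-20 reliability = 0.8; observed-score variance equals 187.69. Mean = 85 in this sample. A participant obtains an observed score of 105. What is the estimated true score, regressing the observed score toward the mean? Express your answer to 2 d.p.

101.00

Estimated true score = 0.8000*105 + (1 − 0.8000)*85 ≈ 101.0000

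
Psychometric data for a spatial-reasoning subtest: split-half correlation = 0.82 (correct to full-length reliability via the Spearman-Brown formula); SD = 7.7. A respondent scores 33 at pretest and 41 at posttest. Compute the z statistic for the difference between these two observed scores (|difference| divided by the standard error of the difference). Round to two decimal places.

2.34

Full-length reliability (Spearman-Brown) = 2(0.82)/(1+0.82) ≈ 0.9011
SEM = 7.7000·√(1 − 0.9011) ≈ 2.4215
SE_diff = SEM · √2 ≈ 2.4215 · 1.4142 ≈ 3.4246
z = |33 − 41| / 3.4246 = 8 / 3.4246 ≈ 2.3361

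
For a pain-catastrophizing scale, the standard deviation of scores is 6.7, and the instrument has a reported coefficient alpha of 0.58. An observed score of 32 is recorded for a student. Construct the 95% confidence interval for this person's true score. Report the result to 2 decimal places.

SEM = 6.7000 · √(1 − 0.5800) = 6.7000 · √0.4200 ≈ 6.7000 · 0.6481 ≈ 4.3421
Margin = 1.96 · 4.3421 ≈ 8.5105
CI = 32 ± 8.5105 → [23.4895, 40.5105]

[23.49, 40.51]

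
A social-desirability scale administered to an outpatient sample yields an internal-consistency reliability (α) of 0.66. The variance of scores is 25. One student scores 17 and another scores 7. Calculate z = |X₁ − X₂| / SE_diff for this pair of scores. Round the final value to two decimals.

2.43

SD = √25 ≈ 5.0000
SEM = 5.0000 · √(1 − 0.6600) = 5.0000 · √0.3400 ≈ 5.0000 · 0.5831 ≈ 2.9155
Standard error of the difference = 2.9155·√2 ≈ 4.1231
z = |17 − 7| / 4.1231 = 10 / 4.1231 ≈ 2.4254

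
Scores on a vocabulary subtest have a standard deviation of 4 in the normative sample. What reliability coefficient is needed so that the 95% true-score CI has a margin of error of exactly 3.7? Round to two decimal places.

Required SEM = 3.7 / 1.96 ≈ 1.8878
r = 1 − (SEM / SD)² = 1 − (1.8878 / 4)² ≈ 1 − 0.2227 ≈ 0.7773

0.78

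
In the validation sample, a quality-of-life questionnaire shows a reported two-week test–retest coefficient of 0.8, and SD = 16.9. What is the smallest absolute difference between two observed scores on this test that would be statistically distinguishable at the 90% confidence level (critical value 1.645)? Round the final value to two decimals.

17.58

SEM = 16.9000×√(1 − 0.8000) ≈ 7.5579
SE_diff = SEM × √2 ≈ 7.5579 × 1.4142 ≈ 10.6885
Minimum reliable difference = 1.645 × SE_diff ≈ 1.645 × 10.6885 ≈ 17.5826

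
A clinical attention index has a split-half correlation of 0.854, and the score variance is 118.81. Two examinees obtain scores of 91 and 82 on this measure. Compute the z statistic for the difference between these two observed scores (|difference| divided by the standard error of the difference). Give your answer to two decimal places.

SD = √118.81 = 10.9000
Full-length reliability (Spearman-Brown) = 2(0.854)/(1+0.854) ≈ 0.9213
The standard error of measurement is 10.9000×√(1 − 0.9213) ≈ 10.9000×0.2806 ≈ 3.0588.
SE_diff = SEM × √2 ≈ 3.0588 × 1.4142 ≈ 4.3258
z = |91 − 82| / 4.3258 = 9 / 4.3258 ≈ 2.0806

2.08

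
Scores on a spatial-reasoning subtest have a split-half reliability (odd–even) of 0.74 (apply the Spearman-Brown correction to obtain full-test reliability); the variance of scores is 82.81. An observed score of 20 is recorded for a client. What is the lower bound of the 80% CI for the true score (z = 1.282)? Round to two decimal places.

σ = 82.81^(1/2) = 9.100
Full-length reliability (Spearman-Brown) = 2(0.74)/(1+0.74) ≈ 0.851
SEM = 9.100 * √(1 − 0.851) = 9.100 * √0.149 ≈ 9.100 * 0.387 ≈ 3.518
Half-width = 1.282*3.518 ≈ 4.510
Lower bound: 20 − 4.510 = 15.490

15.49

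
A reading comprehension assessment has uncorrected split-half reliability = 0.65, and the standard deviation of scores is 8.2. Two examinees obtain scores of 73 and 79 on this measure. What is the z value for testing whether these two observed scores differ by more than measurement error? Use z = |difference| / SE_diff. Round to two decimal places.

r_full = 2·0.65 / (1 + 0.65) ≈ 0.788
SEM = 8.200×√(1 − 0.788) ≈ 3.777
SE_diff = SEM × √2 ≈ 3.777 × 1.414 ≈ 5.341
z = |73 − 79| / 5.341 = 6 / 5.341 ≈ 1.123

1.12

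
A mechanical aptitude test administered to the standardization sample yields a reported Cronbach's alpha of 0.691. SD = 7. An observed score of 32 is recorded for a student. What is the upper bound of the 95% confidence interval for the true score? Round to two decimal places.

SEM = 7.00000·√(1 − 0.69100) ≈ 3.89114
Half-width = 1.96·3.89114 ≈ 7.62664
Upper bound: 32 + 7.62664 = 39.62664

39.63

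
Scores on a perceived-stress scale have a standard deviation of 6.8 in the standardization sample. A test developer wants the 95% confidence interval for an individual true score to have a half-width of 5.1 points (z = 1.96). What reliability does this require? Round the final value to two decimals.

Required SEM = 5.1 / 1.96 ≈ 2.602
r = 1 − (SEM / SD)² = 1 − (2.602 / 6.8)² ≈ 1 − 0.146 ≈ 0.854

0.85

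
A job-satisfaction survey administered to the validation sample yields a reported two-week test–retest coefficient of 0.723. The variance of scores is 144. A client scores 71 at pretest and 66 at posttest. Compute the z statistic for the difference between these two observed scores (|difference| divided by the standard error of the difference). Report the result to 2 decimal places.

SD = √144 ≈ 12.0000
SEM = 12.0000 × √(1 − 0.7230) = 12.0000 × √0.2770 ≈ 12.0000 × 0.5263 ≈ 6.3157
SE_diff = SEM × √2 ≈ 6.3157 × 1.4142 ≈ 8.9317
z = 5 / 8.9317 ≈ 0.5598

0.56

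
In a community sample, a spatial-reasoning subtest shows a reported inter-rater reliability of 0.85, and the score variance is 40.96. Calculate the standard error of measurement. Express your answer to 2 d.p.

2.48

SD = √40.96 ≈ 6.400
SEM = 6.400 * √(1 − 0.850) = 6.400 * √0.150 ≈ 6.400 * 0.387 ≈ 2.479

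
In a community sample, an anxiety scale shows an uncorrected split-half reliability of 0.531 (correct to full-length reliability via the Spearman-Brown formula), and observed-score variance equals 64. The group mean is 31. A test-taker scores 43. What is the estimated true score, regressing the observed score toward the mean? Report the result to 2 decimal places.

39.32

r_full = 2·0.531 / (1 + 0.531) ≈ 0.6937
T̂ = r·X + (1 − r)·M = 0.6937×43 + 0.3063×31 ≈ 29.8276 + 9.4964 ≈ 39.3240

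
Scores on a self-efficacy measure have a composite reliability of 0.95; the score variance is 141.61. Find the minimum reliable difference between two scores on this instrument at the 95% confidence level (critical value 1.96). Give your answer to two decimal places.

7.38

SD = √141.61 = 11.900
SEM = 11.900·√(1 − 0.950) ≈ 2.661
SE_diff = SEM · √2 ≈ 2.661 · 1.414 ≈ 3.763
Minimum reliable difference = 1.96 · SE_diff ≈ 1.96 · 3.763 ≈ 7.376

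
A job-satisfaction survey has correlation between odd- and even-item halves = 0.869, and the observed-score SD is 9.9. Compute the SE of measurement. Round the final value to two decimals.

2.62

r_full = 2·0.869 / (1 + 0.869) ≃ 0.9299
SEM = 9.9000 * √(1 − 0.9299) = 9.9000 * √0.0701 ≃ 9.9000 * 0.2647 ≃ 2.6210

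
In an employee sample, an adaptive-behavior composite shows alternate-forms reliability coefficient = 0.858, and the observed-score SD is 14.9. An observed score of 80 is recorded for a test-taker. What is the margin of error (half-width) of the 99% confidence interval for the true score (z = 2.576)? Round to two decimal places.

SEM = 14.900·√(1 − 0.858) ≈ 5.615
2.576 · SEM ≈ 14.464

14.46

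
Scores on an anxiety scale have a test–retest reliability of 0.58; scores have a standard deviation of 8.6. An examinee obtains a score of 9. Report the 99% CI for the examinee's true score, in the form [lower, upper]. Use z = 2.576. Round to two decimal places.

[-5.36, 23.36]

SEM = 8.60000·√(1 − 0.58000) ≃ 5.57344
2.576 · SEM ≃ 14.35717
CI = 9 ± 14.35717 → [-5.35717, 23.35717]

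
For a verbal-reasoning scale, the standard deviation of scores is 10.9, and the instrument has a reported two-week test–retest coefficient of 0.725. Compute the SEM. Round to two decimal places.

SEM = 10.90000 · √(1 − 0.72500) = 10.90000 · √0.27500 ≈ 10.90000 · 0.52440 ≈ 5.71601

5.72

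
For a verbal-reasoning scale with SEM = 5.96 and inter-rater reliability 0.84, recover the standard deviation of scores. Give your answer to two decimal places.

14.90

SD = 5.96 / √(1 − 0.84) ≈ 14.9000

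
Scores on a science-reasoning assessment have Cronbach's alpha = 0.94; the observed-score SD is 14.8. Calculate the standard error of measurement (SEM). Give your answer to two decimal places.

SEM = 14.8000 × √(1 − 0.9400) = 14.8000 × √0.0600 ≃ 14.8000 × 0.2449 ≃ 3.6252

3.63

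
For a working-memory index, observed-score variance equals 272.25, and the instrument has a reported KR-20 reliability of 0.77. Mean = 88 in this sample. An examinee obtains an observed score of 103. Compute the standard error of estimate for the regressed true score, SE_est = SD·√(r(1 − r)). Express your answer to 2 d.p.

6.94

σ = 272.25^(1/2) = 16.500
SE_est = SD × √(r(1 − r)) = 16.500 × √0.177 ≈ 16.500 × 0.421 ≈ 6.944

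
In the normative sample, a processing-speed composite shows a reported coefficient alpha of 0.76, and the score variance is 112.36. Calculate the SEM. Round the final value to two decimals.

SD = √112.36 = 10.6000
SEM = 10.6000·√(1 − 0.7600) ≈ 5.1929

5.19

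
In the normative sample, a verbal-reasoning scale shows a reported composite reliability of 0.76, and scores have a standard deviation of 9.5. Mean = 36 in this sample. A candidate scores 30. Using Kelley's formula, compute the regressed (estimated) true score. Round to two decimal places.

31.44

Estimated true score = 0.760*30 + (1 − 0.760)*36 ≃ 31.440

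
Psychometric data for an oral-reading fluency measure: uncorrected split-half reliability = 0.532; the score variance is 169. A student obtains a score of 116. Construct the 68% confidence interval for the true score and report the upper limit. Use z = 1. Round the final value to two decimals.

123.19

SD = √169 = 13.0000
r_full = 2·0.532 / (1 + 0.532) ≈ 0.6945
SEM = 13.0000 × √(1 − 0.6945) = 13.0000 × √0.3055 ≈ 13.0000 × 0.5527 ≈ 7.1852
1 × SEM ≈ 7.1852
Upper limit = 116 + 7.1852 ≈ 123.1852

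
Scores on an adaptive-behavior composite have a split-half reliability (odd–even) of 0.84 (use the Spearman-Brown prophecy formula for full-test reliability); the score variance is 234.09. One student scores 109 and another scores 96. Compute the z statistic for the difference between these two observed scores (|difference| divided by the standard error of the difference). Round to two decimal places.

2.04

SD = √234.09 ≃ 15.3000
r_full = 2·0.84 / (1 + 0.84) ≃ 0.9130
The standard error of measurement is 15.3000×√(1 − 0.9130) ≃ 15.3000×0.2949 ≃ 4.5117.
SE_diff = √2 × SEM ≃ 6.3805
z = |109 − 96| / 6.3805 = 13 / 6.3805 ≃ 2.0374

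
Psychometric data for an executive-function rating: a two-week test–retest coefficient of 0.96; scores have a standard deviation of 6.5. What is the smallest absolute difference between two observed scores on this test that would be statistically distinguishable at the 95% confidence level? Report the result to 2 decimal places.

SEM = 6.50000·√(1 − 0.96000) ≈ 1.30000
SE_diff = SEM · √2 ≈ 1.30000 · 1.41421 ≈ 1.83848
Minimum reliable difference = 1.96 · SE_diff ≈ 1.96 · 1.83848 ≈ 3.60342

3.60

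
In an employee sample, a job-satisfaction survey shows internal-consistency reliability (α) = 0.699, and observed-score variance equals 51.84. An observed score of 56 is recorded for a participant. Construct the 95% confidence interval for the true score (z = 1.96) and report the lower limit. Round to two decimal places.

48.26

σ = 51.84^(1/2) = 7.2000
The standard error of measurement is 7.2000·√(1 − 0.6990) ≃ 7.2000·0.5486 ≃ 3.9502.
Half-width = 1.96·3.9502 ≃ 7.7423
Lower bound: 56 − 7.7423 = 48.2577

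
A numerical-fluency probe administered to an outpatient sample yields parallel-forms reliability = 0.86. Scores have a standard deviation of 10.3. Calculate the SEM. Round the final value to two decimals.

3.85

SEM = 10.300 * √(1 − 0.860) = 10.300 * √0.140 ≈ 10.300 * 0.374 ≈ 3.854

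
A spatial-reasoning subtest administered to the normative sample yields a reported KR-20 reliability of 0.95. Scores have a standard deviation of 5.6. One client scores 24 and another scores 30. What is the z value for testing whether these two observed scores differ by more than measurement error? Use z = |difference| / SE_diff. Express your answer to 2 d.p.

3.39

SEM = 5.6000 · √(1 − 0.9500) = 5.6000 · √0.0500 ≈ 5.6000 · 0.2236 ≈ 1.2522
SE_diff = √2 · SEM ≈ 1.7709
z = |24 − 30| / 1.7709 = 6 / 1.7709 ≈ 3.3882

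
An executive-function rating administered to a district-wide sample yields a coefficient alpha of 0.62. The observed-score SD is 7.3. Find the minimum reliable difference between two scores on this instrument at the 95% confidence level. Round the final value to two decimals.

12.47

The standard error of measurement is 7.3000×√(1 − 0.6200) ≈ 7.3000×0.6164 ≈ 4.5000.
Standard error of the difference = 4.5000·√2 ≈ 6.3640
Smallest detectable difference = 1.96×6.3640 ≈ 12.4734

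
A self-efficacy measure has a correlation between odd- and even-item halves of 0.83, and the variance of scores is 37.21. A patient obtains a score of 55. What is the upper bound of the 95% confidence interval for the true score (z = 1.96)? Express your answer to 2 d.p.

SD = √37.21 = 6.10000
Spearman-Brown: r = 2(0.83) / (1 + 0.83) = 1.66000 / 1.83000 ≃ 0.90710
SEM = 6.10000×√(1 − 0.90710) ≃ 1.85921
1.96 × SEM ≃ 3.64405
Upper bound: 55 + 3.64405 = 58.64405

58.64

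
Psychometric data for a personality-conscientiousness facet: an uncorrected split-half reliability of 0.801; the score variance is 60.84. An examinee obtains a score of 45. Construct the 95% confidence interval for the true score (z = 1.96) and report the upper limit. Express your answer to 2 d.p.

50.08

SD = √60.84 ≈ 7.8000
Full-length reliability (Spearman-Brown) = 2(0.801)/(1+0.801) ≈ 0.8895
SEM = 7.8000*√(1 − 0.8895) ≈ 2.5928
Margin = 1.96 * 2.5928 ≈ 5.0818
Upper bound: 45 + 5.0818 = 50.0818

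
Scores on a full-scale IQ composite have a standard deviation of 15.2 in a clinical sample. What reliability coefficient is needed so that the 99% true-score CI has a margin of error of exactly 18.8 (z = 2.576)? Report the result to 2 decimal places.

0.77

SEM needed = half-width / z = 18.8/2.576 ≈ 7.298
r = 1 − (7.298/15.2)² ≈ 1 − 0.231 ≈ 0.769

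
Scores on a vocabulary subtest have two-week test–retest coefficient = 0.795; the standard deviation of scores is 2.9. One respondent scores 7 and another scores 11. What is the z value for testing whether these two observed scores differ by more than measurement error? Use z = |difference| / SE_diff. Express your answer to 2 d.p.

SEM = 2.9000 × √(1 − 0.7950) = 2.9000 × √0.2050 ≈ 2.9000 × 0.4528 ≈ 1.3130
SE_diff = SEM × √2 ≈ 1.3130 × 1.4142 ≈ 1.8569
z = |7 − 11| / 1.8569 = 4 / 1.8569 ≈ 2.1541

2.15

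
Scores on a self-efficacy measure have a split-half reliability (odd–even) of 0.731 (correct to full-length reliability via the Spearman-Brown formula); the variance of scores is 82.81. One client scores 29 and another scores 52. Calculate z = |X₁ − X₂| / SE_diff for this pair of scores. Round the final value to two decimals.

SD = √82.81 ≈ 9.100
Spearman-Brown: r = 2(0.731) / (1 + 0.731) = 1.462 / 1.731 ≈ 0.845
SEM = 9.100 · √(1 − 0.845) = 9.100 · √0.155 ≈ 9.100 · 0.394 ≈ 3.587
Standard error of the difference = 3.587·√2 ≈ 5.073
z = 23 / 5.073 ≈ 4.534

4.53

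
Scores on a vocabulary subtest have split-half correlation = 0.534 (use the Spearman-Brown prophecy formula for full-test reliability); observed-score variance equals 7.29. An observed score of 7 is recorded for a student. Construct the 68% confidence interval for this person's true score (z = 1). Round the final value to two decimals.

SD = √7.29 = 2.700
r_full = 2·0.534 / (1 + 0.534) ≃ 0.696
The standard error of measurement is 2.700·√(1 − 0.696) ≃ 2.700·0.551 ≃ 1.488.
1 · SEM ≃ 1.488
Interval: (5.512, 8.488)

[5.51, 8.49]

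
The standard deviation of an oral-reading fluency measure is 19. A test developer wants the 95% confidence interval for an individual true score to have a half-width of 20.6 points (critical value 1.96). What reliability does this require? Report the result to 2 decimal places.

SEM needed = half-width / z = 20.6/1.96 ≈ 10.5102
r = 1 − (SEM / SD)² = 1 − (10.5102 / 19)² ≈ 1 − 0.3060 ≈ 0.6940

0.69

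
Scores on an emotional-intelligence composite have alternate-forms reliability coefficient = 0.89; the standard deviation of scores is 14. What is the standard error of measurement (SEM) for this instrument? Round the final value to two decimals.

The standard error of measurement is 14.000·√(1 − 0.890) ≈ 14.000·0.332 ≈ 4.643.

4.64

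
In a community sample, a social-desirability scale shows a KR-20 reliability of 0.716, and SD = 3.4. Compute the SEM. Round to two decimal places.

SEM = 3.400 × √(1 − 0.716) = 3.400 × √0.284 ≈ 3.400 × 0.533 ≈ 1.812

1.81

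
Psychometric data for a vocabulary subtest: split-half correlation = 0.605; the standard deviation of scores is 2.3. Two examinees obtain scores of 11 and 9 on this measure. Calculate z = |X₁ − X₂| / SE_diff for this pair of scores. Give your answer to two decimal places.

1.24

Spearman-Brown: r = 2(0.605) / (1 + 0.605) = 1.21000 / 1.60500 ≈ 0.75389
SEM = 2.30000 * √(1 − 0.75389) = 2.30000 * √0.24611 ≈ 2.30000 * 0.49609 ≈ 1.14101
SE_diff = SEM * √2 ≈ 1.14101 * 1.41421 ≈ 1.61363
z = 2 / 1.61363 ≈ 1.23944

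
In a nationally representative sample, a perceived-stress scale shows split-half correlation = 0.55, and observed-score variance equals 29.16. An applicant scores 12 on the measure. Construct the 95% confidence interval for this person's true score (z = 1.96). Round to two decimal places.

SD = √29.16 = 5.400
r_full = 2·0.55 / (1 + 0.55) ≈ 0.710
SEM = 5.400 × √(1 − 0.710) = 5.400 × √0.290 ≈ 5.400 × 0.539 ≈ 2.910
1.96 × SEM ≈ 5.703
CI = 12 ± 5.703 → [6.297, 17.703]

[6.30, 17.70]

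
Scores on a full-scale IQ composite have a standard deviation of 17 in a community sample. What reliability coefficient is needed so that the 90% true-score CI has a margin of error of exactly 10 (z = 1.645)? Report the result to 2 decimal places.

Required SEM = 10 / 1.645 ≈ 6.079
Required reliability = 1 − (SEM/SD)² = 1 − 0.128 ≈ 0.872

0.87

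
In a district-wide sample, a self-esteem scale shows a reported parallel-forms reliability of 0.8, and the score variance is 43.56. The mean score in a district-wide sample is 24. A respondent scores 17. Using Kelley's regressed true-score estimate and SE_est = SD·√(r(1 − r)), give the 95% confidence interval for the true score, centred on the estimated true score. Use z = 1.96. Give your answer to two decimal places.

[13.23, 23.57]

SD = √43.56 = 6.600
T̂ = 0.800(17) + 0.200(24) ≈ 18.400
SE_est = 6.600×√(0.800×0.200) ≈ 2.640
95% CI: 18.400 ± 5.174 ≈ (13.226, 23.574)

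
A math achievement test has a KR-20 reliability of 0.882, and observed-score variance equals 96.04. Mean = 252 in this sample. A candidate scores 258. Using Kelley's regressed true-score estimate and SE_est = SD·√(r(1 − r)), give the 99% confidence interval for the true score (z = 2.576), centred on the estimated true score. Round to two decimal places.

[249.15, 265.44]

SD = √96.04 = 9.80000
T̂ = 0.88200(258) + 0.11800(252) ≈ 257.29200
SE_est = 9.80000·√(0.88200·0.11800) ≈ 3.16156
CI = 257.29200 ± 2.576 · 3.16156 → [249.14782, 265.43618]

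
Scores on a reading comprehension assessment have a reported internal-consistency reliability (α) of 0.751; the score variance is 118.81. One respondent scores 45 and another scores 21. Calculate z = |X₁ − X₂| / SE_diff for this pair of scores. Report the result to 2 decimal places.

3.12

SD = √118.81 = 10.9000
SEM = 10.9000*√(1 − 0.7510) ≈ 5.4391
SE_diff = SEM * √2 ≈ 5.4391 * 1.4142 ≈ 7.6920
z = 24 / 7.6920 ≈ 3.1201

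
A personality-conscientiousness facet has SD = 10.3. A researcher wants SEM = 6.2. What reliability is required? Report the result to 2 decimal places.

0.64

r = 1 − (SEM / SD)² = 1 − (6.2000 / 10.3)² ≈ 1 − 0.3623 ≈ 0.6377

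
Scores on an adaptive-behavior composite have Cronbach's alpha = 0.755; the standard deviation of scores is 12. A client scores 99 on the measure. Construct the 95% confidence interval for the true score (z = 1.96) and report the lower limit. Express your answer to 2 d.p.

SEM = 12.000·√(1 − 0.755) ≈ 5.940
Margin = 1.96 · 5.940 ≈ 11.642
Lower limit = 99 − 11.642 ≈ 87.358

87.36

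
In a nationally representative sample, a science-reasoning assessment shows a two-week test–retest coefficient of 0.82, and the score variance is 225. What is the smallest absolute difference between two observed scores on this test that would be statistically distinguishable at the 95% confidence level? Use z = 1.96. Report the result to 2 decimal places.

17.64

SD = √225 ≃ 15.0000
SEM = 15.0000 · √(1 − 0.8200) = 15.0000 · √0.1800 ≃ 15.0000 · 0.4243 ≃ 6.3640
Standard error of the difference = 6.3640·√2 ≃ 9.0000
Smallest detectable difference = 1.96·9.0000 ≃ 17.6400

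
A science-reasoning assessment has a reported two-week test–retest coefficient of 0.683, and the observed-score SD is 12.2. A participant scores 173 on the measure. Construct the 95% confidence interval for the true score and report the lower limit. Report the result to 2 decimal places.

The standard error of measurement is 12.2000·√(1 − 0.6830) ≈ 12.2000·0.5630 ≈ 6.8689.
Margin = 1.96 · 6.8689 ≈ 13.4631
Lower bound: 173 − 13.4631 = 159.5369

159.54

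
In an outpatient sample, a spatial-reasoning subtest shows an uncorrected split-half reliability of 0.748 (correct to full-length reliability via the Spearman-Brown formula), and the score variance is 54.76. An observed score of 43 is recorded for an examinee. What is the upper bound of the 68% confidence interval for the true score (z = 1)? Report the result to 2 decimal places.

45.81

SD = √54.76 = 7.400
Spearman-Brown: r = 2(0.748) / (1 + 0.748) = 1.496 / 1.748 ≈ 0.856
SEM = 7.400 * √(1 − 0.856) = 7.400 * √0.144 ≈ 7.400 * 0.380 ≈ 2.810
Margin = 1 * 2.810 ≈ 2.810
Upper limit = 43 + 2.810 ≈ 45.810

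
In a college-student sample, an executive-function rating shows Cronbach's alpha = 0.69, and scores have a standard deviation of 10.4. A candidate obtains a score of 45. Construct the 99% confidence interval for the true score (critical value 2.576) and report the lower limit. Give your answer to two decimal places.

SEM = 10.4000·√(1 − 0.6900) ≃ 5.7905
2.576 · SEM ≃ 14.9163
Lower bound: 45 − 14.9163 = 30.0837

30.08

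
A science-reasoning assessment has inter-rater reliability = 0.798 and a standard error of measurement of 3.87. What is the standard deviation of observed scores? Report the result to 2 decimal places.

σ = SEM·(1 − r)^(−1/2) ≈ 3.87·2.2250 ≈ 8.6106

8.61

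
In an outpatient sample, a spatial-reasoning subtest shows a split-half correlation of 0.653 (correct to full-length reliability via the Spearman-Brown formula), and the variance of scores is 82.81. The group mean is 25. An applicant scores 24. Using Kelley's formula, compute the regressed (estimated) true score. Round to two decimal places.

24.21

Spearman-Brown: r = 2(0.653) / (1 + 0.653) = 1.30600 / 1.65300 ≈ 0.79008
T̂ = r·X + (1 − r)·M = 0.79008·24 + 0.20992·25 ≈ 18.96189 + 5.24803 ≈ 24.20992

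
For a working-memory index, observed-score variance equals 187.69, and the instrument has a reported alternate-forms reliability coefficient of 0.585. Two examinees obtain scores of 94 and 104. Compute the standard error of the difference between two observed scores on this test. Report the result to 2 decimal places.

12.48

SD = √187.69 ≈ 13.700
SEM = 13.700 · √(1 − 0.585) = 13.700 · √0.415 ≈ 13.700 · 0.644 ≈ 8.826
Standard error of the difference = 8.826·√2 ≈ 12.481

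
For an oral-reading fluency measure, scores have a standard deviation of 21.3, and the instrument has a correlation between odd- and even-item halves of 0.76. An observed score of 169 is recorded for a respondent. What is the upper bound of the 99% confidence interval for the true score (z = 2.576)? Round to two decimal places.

189.26

r_full = 2·0.76 / (1 + 0.76) ≈ 0.864
SEM = 21.300 · √(1 − 0.864) = 21.300 · √0.136 ≈ 21.300 · 0.369 ≈ 7.866
2.576 · SEM ≈ 20.262
Upper limit = 169 + 20.262 ≈ 189.262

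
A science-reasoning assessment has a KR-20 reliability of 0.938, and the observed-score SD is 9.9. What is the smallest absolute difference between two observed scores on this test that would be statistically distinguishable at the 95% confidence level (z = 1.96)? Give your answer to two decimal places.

SEM = 9.9000 × √(1 − 0.9380) = 9.9000 × √0.0620 ≈ 9.9000 × 0.2490 ≈ 2.4651
Standard error of the difference = 2.4651·√2 ≈ 3.4861
Minimum reliable difference = 1.96 × SE_diff ≈ 1.96 × 3.4861 ≈ 6.8329

6.83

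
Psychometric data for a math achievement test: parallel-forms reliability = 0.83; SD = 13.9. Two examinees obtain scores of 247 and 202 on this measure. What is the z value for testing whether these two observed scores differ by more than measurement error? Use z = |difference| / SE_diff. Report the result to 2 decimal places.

SEM = 13.9000 × √(1 − 0.8300) = 13.9000 × √0.1700 ≈ 13.9000 × 0.4123 ≈ 5.7311
Standard error of the difference = 5.7311·√2 ≈ 8.1050
z = 45 / 8.1050 ≈ 5.5521

5.55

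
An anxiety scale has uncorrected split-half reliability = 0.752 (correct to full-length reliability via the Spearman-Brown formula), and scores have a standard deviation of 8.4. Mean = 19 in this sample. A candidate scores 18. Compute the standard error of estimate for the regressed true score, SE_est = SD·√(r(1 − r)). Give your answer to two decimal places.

r_full = 2·0.752 / (1 + 0.752) ≈ 0.85845
SE_est = SD × √(r(1 − r)) = 8.40000 × √0.12152 ≈ 8.40000 × 0.34859 ≈ 2.92816

2.93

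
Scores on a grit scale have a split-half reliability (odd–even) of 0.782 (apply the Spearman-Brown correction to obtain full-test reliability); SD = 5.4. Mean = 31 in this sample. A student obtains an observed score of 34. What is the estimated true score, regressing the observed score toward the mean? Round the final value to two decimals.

33.63

Spearman-Brown: r = 2(0.782) / (1 + 0.782) = 1.564 / 1.782 ≃ 0.878
T̂ = r·X + (1 − r)·M = 0.878*34 + 0.122*31 ≃ 29.841 + 3.792 ≃ 33.633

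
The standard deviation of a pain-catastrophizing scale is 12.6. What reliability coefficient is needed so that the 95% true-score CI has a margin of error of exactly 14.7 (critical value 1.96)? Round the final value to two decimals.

SEM needed = half-width / z = 14.7/1.96 ≈ 7.500
r = 1 − (SEM / SD)² = 1 − (7.500 / 12.6)² ≈ 1 − 0.354 ≈ 0.646

0.65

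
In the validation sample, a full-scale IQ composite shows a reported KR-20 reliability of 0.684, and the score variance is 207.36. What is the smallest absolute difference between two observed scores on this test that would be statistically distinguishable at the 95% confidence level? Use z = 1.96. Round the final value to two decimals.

22.44

SD = √207.36 = 14.400
SEM = 14.400·√(1 − 0.684) ≈ 8.095
Standard error of the difference = 8.095·√2 ≈ 11.448
Minimum reliable difference = 1.96 · SE_diff ≈ 1.96 · 11.448 ≈ 22.438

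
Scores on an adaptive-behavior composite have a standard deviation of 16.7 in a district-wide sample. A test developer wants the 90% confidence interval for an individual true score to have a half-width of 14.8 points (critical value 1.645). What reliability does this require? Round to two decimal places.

0.71

SEM needed = half-width / z = 14.8/1.645 ≃ 8.997
Required reliability = 1 − (SEM/SD)² = 1 − 0.290 ≃ 0.710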